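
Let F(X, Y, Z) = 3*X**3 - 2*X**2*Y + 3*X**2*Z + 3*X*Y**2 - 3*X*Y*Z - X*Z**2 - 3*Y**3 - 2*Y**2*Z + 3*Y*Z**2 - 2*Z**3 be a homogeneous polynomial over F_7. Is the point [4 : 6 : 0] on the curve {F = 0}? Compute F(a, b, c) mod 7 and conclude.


F(4,6,0) ≡ 1 (mod 7); P is NOT on the curve.

Evaluate F(4, 6, 0) term-by-term (mod 7).
  3*X**3 ↦ 3·64·1·1 = 192
  -2*X**2*Y ↦ -2·16·6·1 = -192
  3*X**2*Z ↦ 3·16·1·0 = 0
  3*X*Y**2 ↦ 3·4·36·1 = 432
  -3*X*Y*Z ↦ -3·4·6·0 = 0
  -X*Z**2 ↦ -1·4·1·0 = 0
  -3*Y**3 ↦ -3·1·216·1 = -648
  -2*Y**2*Z ↦ -2·1·36·0 = 0
  3*Y*Z**2 ↦ 3·1·6·0 = 0
  -2*Z**3 ↦ -2·1·1·0 = 0
Sum: F(4, 6, 0) = (192) + (-192) + (0) + (432) + (0) + (0) + (-648) + (0) + (0) + (0) = -216.
Reducing mod 7: -216 ≡ 1 (mod 7).
Since F(a, b, c) ≡ 1 ≠ 0 (mod 7), P does NOT lie on the curve.


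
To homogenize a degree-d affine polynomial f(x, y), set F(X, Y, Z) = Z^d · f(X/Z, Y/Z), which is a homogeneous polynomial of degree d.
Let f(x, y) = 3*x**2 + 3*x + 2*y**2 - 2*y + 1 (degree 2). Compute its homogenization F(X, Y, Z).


F(X, Y, Z) = 3*X**2 + 3*X*Z + 2*Y**2 - 2*Y*Z + Z**2

deg(f) = 2.
Substitute x = X/Z, y = Y/Z into f, then multiply by Z^2.
  monomial 3·x^2·y^0 ↦ 3·X^2·Y^0·Z^0.
  monomial 3·x^1·y^0 ↦ 3·X^1·Y^0·Z^1.
  monomial 2·x^0·y^2 ↦ 2·X^0·Y^2·Z^0.
  monomial -2·x^0·y^1 ↦ -2·X^0·Y^1·Z^1.
  monomial 1·x^0·y^0 ↦ 1·X^0·Y^0·Z^2.
Collecting: F(X, Y, Z) = 3*X**2 + 3*X*Z + 2*Y**2 - 2*Y*Z + Z**2.


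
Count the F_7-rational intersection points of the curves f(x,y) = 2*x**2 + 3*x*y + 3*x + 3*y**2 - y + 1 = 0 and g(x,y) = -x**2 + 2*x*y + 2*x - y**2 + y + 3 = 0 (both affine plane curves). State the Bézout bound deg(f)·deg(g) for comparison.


Common zeros: {(1, 6), (3, 0), (6, 0), (6, 6)}; count = 4; Bézout bound = 4.

deg(f) = 2, deg(g) = 2, so Bézout bound = 4.
Scan x ∈ F_7. For each x, list the y ∈ F_7 with f(x, y) ≡ 0 and those with g(x, y) ≡ 0 (mod 7); the common zeros in that column are the intersection.
  x = 0: f ≡ 0 at y ∈ ∅; g ≡ 0 at y ∈ ∅; common: ∅.
  x = 1: f ≡ 0 at y ∈ {5, 6}; g ≡ 0 at y ∈ {4, 6}; common: {6}.
  x = 2: f ≡ 0 at y ∈ ∅; g ≡ 0 at y ∈ {1, 4}; common: ∅.
  x = 3: f ≡ 0 at y ∈ {0, 2}; g ≡ 0 at y ∈ {0}; common: {0}.
  x = 4: f ≡ 0 at y ∈ {3, 5}; g ≡ 0 at y ∈ ∅; common: ∅.
  x = 5: f ≡ 0 at y ∈ ∅; g ≡ 0 at y ∈ ∅; common: ∅.
  x = 6: f ≡ 0 at y ∈ {0, 6}; g ≡ 0 at y ∈ {0, 6}; common: {0, 6}.
Collecting: common zeros = {(1, 6), (3, 0), (6, 0), (6, 6)}, so the count is 4.
Comparison with the Bézout bound: 4 ≤ 4 = deg(f)·deg(g), as expected for curves with no common component (the bound is attained).


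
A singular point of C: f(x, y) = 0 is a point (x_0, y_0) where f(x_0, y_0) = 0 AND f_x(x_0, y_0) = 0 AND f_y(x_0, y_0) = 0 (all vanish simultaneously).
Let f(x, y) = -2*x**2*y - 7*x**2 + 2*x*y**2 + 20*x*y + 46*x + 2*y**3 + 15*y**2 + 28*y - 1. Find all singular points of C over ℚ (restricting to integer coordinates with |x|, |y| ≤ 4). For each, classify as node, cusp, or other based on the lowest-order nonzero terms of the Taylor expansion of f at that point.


Singular points: {(2, -3)}; classification: node.

Compute partial derivatives:
  f_x = -4*x*y - 14*x + 2*y**2 + 20*y + 46.
  f_y = -2*x**2 + 4*x*y + 20*x + 6*y**2 + 30*y + 28.
Scan x_0 ∈ {−4, ..., 4}. For each x_0, f_y(x_0, y) is a polynomial in y; find its integer roots y ∈ {−4, ..., 4}, then test f_x and f at those candidates.
  x = -4: f_y(-4, y) = 6*y**2 + 14*y - 84; no integer root y with |y| ≤ 4.
  x = -3: f_y(-3, y) = 6*y**2 + 18*y - 50; no integer root y with |y| ≤ 4.
  x = -2: f_y(-2, y) = 6*y**2 + 22*y - 20; no integer root y with |y| ≤ 4.
  x = -1: f_y(-1, y) = 6*y**2 + 26*y + 6; no integer root y with |y| ≤ 4.
  x = 0: f_y(0, y) = 6*y**2 + 30*y + 28; no integer root y with |y| ≤ 4.
  x = 1: f_y(1, y) = 6*y**2 + 34*y + 46; no integer root y with |y| ≤ 4.
  x = 2: f_y(2, y) = 6*y**2 + 38*y + 60; vanishes at y ∈ {-3}. (2, -3): f_x = 0, f = 0 — SINGULAR.
  x = 3: f_y(3, y) = 6*y**2 + 42*y + 70; no integer root y with |y| ≤ 4.
  x = 4: f_y(4, y) = 6*y**2 + 46*y + 76; no integer root y with |y| ≤ 4.
Only singular point on the grid: (2, -3).
Classify: substitute x = 2 + u, y = -3 + v and expand: f = -2*u**2*v - u**2 + 2*u*v**2 + 2*v**3 + v**2.
No constant or linear terms (consistent with a singular point). Quadratic part: -u**2 + v**2. Cubic part: -2*u**2*v + 2*u*v**2 + 2*v**3.
The quadratic part v**2 - u**2 = (v − u)(v + u) splits into two distinct linear factors, so there are two distinct tangent lines y − -3 = ±(x − 2) — this is a node (ordinary double point).
Classification: node.


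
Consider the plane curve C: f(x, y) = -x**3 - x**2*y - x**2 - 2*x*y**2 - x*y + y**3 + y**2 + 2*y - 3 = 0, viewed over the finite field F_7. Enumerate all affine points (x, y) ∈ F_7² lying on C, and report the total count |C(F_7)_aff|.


Affine F_7-points: {(1, 6), (2, 1), (3, 6), (4, 4), (5, 1), (6, 2)}; count = 6.

For each of the 49 pairs (x, y) ∈ F_7², evaluate f(x, y) mod 7. Record the zeros.
  x = 0: [0↦4, 1↦1, 2↦6, 3↦4, 4↦1, 5↦3, 6↦2]  zeros at y ∈ ∅
  x = 1: [0↦2, 1↦2, 2↦6, 3↦6, 4↦1, 5↦4, 6↦0]  zeros at y ∈ {6}
  x = 2: [0↦6, 1↦0, 2↦1, 3↦1, 4↦6, 5↦1, 6↦6]  zeros at y ∈ {1}
  x = 3: [0↦3, 1↦3, 2↦6, 3↦4, 4↦3, 5↦2, 6↦0]  zeros at y ∈ {6}
  x = 4: [0↦1, 1↦5, 2↦1, 3↦2, 4↦0, 5↦1, 6↦4]  zeros at y ∈ {4}
  x = 5: [0↦1, 1↦0, 2↦1, 3↦3, 4↦5, 5↦6, 6↦5]  zeros at y ∈ {1}
  x = 6: [0↦4, 1↦3, 2↦0, 3↦1, 4↦5, 5↦4, 6↦4]  zeros at y ∈ {2}
Collecting zeros: affine points = {(1, 6), (2, 1), (3, 6), (4, 4), (5, 1), (6, 2)}.
Total count |C(F_7)_aff| = 6.


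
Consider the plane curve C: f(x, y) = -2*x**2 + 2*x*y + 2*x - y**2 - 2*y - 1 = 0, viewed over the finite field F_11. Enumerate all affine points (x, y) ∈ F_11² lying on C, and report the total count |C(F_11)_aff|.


Affine F_11-points: {(0, 10)}; count = 1.

For each of the 121 pairs (x, y) ∈ F_11², evaluate f(x, y) mod 11. Record the zeros.
  x = 0: [0↦10, 1↦7, 2↦2, 3↦6, 4↦8, 5↦8, 6↦6, 7↦2, 8↦7, 9↦10, 10↦0]  zeros at y ∈ {10}
  x = 1: [0↦10, 1↦9, 2↦6, 3↦1, 4↦5, 5↦7, 6↦7, 7↦5, 8↦1, 9↦6, 10↦9]  zeros at y ∈ ∅
  x = 2: [0↦6, 1↦7, 2↦6, 3↦3, 4↦9, 5↦2, 6↦4, 7↦4, 8↦2, 9↦9, 10↦3]  zeros at y ∈ ∅
  x = 3: [0↦9, 1↦1, 2↦2, 3↦1, 4↦9, 5↦4, 6↦8, 7↦10, 8↦10, 9↦8, 10↦4]  zeros at y ∈ ∅
  x = 4: [0↦8, 1↦2, 2↦5, 3↦6, 4↦5, 5↦2, 6↦8, 7↦1, 8↦3, 9↦3, 10↦1]  zeros at y ∈ ∅
  x = 5: [0↦3, 1↦10, 2↦4, 3↦7, 4↦8, 5↦7, 6↦4, 7↦10, 8↦3, 9↦5, 10↦5]  zeros at y ∈ ∅
  x = 6: [0↦5, 1↦3, 2↦10, 3↦4, 4↦7, 5↦8, 6↦7, 7↦4, 8↦10, 9↦3, 10↦5]  zeros at y ∈ ∅
  x = 7: [0↦3, 1↦3, 2↦1, 3↦8, 4↦2, 5↦5, 6↦6, 7↦5, 8↦2, 9↦8, 10↦1]  zeros at y ∈ ∅
  x = 8: [0↦8, 1↦10, 2↦10, 3↦8, 4↦4, 5↦9, 6↦1, 7↦2, 8↦1, 9↦9, 10↦4]  zeros at y ∈ ∅
  x = 9: [0↦9, 1↦2, 2↦4, 3↦4, 4↦2, 5↦9, 6↦3, 7↦6, 8↦7, 9↦6, 10↦3]  zeros at y ∈ ∅
  x = 10: [0↦6, 1↦1, 2↦5, 3↦7, 4↦7, 5↦5, 6↦1, 7↦6, 8↦9, 9↦10, 10↦9]  zeros at y ∈ ∅
Collecting zeros: affine points = {(0, 10)}.
Total count |C(F_11)_aff| = 1.


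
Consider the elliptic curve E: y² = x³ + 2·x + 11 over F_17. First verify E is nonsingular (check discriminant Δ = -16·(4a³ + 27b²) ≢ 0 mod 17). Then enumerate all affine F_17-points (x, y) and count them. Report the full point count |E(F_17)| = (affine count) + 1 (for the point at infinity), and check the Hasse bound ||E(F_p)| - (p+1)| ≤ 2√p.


Affine points = {(4, 7), (4, 10), (6, 1), (6, 16), (11, 2), (11, 15), (15, 4), (15, 13), (16, 5), (16, 12)}; affine count = 10; |E(F_17)| = 11.

Discriminant check: Δ ∝ 4a³ + 27b² = 4·2³ + 27·11² = 4·8 + 27·121 ≡ 1 (mod 17). Nonzero ⇒ E is nonsingular.
For each x ∈ F_17, compute rhs = x³ + 2·x + 11 mod 17, then count y ∈ F_17 with y² ≡ rhs.
  x = 0: rhs = 11, matching y values: none (0 points).
  x = 1: rhs = 14, matching y values: none (0 points).
  x = 2: rhs = 6, matching y values: none (0 points).
  x = 3: rhs = 10, matching y values: none (0 points).
  x = 4: rhs = 15, matching y values: 7, 10 (2 points).
  x = 5: rhs = 10, matching y values: none (0 points).
  x = 6: rhs = 1, matching y values: 1, 16 (2 points).
  x = 7: rhs = 11, matching y values: none (0 points).
  x = 8: rhs = 12, matching y values: none (0 points).
  x = 9: rhs = 10, matching y values: none (0 points).
  x = 10: rhs = 11, matching y values: none (0 points).
  x = 11: rhs = 4, matching y values: 2, 15 (2 points).
  x = 12: rhs = 12, matching y values: none (0 points).
  x = 13: rhs = 7, matching y values: none (0 points).
  x = 14: rhs = 12, matching y values: none (0 points).
  x = 15: rhs = 16, matching y values: 4, 13 (2 points).
  x = 16: rhs = 8, matching y values: 5, 12 (2 points).
Total affine count: 10.
Full point count |E(F_17)| = 10 + 1 = 11.
Hasse bound: |11 − (17+1)| = |-7| = 7 ≤ 2√17 ≈ 8.2462 ✓.


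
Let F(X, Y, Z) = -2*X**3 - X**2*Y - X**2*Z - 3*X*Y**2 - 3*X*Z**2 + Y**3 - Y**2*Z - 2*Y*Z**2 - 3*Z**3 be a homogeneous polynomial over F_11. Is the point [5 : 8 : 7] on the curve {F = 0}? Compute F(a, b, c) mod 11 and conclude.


F(5,8,7) ≡ 1 (mod 11); P is NOT on the curve.

Evaluate F(5, 8, 7) term-by-term (mod 11).
  -2*X**3 ↦ -2·125·1·1 = -250
  -X**2*Y ↦ -1·25·8·1 = -200
  -X**2*Z ↦ -1·25·1·7 = -175
  -3*X*Y**2 ↦ -3·5·64·1 = -960
  -3*X*Z**2 ↦ -3·5·1·49 = -735
  Y**3 ↦ 1·1·512·1 = 512
  -Y**2*Z ↦ -1·1·64·7 = -448
  -2*Y*Z**2 ↦ -2·1·8·49 = -784
  -3*Z**3 ↦ -3·1·1·343 = -1029
Sum: F(5, 8, 7) = (-250) + (-200) + (-175) + (-960) + (-735) + (512) + (-448) + (-784) + (-1029) = -4069.
Reducing mod 11: -4069 ≡ 1 (mod 11).
Since F(a, b, c) ≡ 1 ≠ 0 (mod 11), P does NOT lie on the curve.


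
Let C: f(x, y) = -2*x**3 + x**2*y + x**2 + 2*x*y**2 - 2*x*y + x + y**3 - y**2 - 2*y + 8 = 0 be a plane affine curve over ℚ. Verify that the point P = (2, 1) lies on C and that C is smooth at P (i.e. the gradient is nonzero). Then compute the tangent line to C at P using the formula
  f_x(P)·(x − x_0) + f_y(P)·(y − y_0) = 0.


Tangent line at P: -15*x + 7*y + 23 = 0.

Step 1: f(2, 1) = 0, so P lies on C.
Step 2: partial derivatives
  f_x(x, y) = -6*x**2 + 2*x*y + 2*x + 2*y**2 - 2*y + 1, f_y(x, y) = x**2 + 4*x*y - 2*x + 3*y**2 - 2*y - 2.
  f_x(P) = -15, f_y(P) = 7 (gradient nonzero, so P is smooth).
Step 3: tangent line at P: -15·(x − 2) + 7·(y − 1) = 0.
Expanding: -15*x + 7*y + 23 = 0.


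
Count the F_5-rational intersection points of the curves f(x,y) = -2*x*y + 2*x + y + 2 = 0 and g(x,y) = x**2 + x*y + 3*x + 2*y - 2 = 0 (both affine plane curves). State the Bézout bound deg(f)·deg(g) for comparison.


Common zeros: ∅; count = 0; Bézout bound = 4.

deg(f) = 2, deg(g) = 2, so Bézout bound = 4.
Scan x ∈ F_5. For each x, list the y ∈ F_5 with f(x, y) ≡ 0 and those with g(x, y) ≡ 0 (mod 5); the common zeros in that column are the intersection.
  x = 0: f ≡ 0 at y ∈ {3}; g ≡ 0 at y ∈ {1}; common: ∅.
  x = 1: f ≡ 0 at y ∈ {4}; g ≡ 0 at y ∈ {1}; common: ∅.
  x = 2: f ≡ 0 at y ∈ {2}; g ≡ 0 at y ∈ {3}; common: ∅.
  x = 3: f ≡ 0 at y ∈ ∅; g ≡ 0 at y ∈ ∅; common: ∅.
  x = 4: f ≡ 0 at y ∈ {0}; g ≡ 0 at y ∈ {4}; common: ∅.
Collecting: common zeros = ∅, so the count is 0.
Comparison with the Bézout bound: 0 ≤ 4 = deg(f)·deg(g), as expected for curves with no common component (the affine F_5-count falls short of the bound because intersections may lie at infinity, over extension fields, or carry multiplicity).


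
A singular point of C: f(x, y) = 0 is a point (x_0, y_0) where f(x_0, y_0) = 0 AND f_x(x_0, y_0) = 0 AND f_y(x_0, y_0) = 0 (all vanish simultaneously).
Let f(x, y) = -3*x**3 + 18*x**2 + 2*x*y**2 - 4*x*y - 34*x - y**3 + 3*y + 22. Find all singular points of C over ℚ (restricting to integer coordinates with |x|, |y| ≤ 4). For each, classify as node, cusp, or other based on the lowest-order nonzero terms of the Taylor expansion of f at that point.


Singular points: {(2, 1)}; classification: cusp.

Compute partial derivatives:
  f_x = -9*x**2 + 36*x + 2*y**2 - 4*y - 34.
  f_y = 4*x*y - 4*x - 3*y**2 + 3.
Scan x_0 ∈ {−4, ..., 4}. For each x_0, f_y(x_0, y) is a polynomial in y; find its integer roots y ∈ {−4, ..., 4}, then test f_x and f at those candidates.
  x = -4: f_y(-4, y) = -3*y**2 - 16*y + 19; vanishes at y ∈ {1}. (-4, 1): f_x = -324 ≠ 0.
  x = -3: f_y(-3, y) = -3*y**2 - 12*y + 15; vanishes at y ∈ {1}. (-3, 1): f_x = -225 ≠ 0.
  x = -2: f_y(-2, y) = -3*y**2 - 8*y + 11; vanishes at y ∈ {1}. (-2, 1): f_x = -144 ≠ 0.
  x = -1: f_y(-1, y) = -3*y**2 - 4*y + 7; vanishes at y ∈ {1}. (-1, 1): f_x = -81 ≠ 0.
  x = 0: f_y(0, y) = 3 - 3*y**2; vanishes at y ∈ {-1, 1}. (0, -1): f_x = -28 ≠ 0; (0, 1): f_x = -36 ≠ 0.
  x = 1: f_y(1, y) = -3*y**2 + 4*y - 1; vanishes at y ∈ {1}. (1, 1): f_x = -9 ≠ 0.
  x = 2: f_y(2, y) = -3*y**2 + 8*y - 5; vanishes at y ∈ {1}. (2, 1): f_x = 0, f = 0 — SINGULAR.
  x = 3: f_y(3, y) = -3*y**2 + 12*y - 9; vanishes at y ∈ {1, 3}. (3, 1): f_x = -9 ≠ 0; (3, 3): f_x = -1 ≠ 0.
  x = 4: f_y(4, y) = -3*y**2 + 16*y - 13; vanishes at y ∈ {1}. (4, 1): f_x = -36 ≠ 0.
Only singular point on the grid: (2, 1).
Classify: substitute x = 2 + u, y = 1 + v and expand: f = -3*u**3 + 2*u*v**2 - v**3 + v**2.
No constant or linear terms (consistent with a singular point). Quadratic part: v**2. Cubic part: -3*u**3 + 2*u*v**2 - v**3.
The quadratic part v**2 is a perfect square, so there is a single (double) tangent line v = 0, i.e. y = 1. Restricting the cubic part to that line (v = 0) leaves -3*u**3 ≠ 0, so f is not divisible by v and the branch is v² ≈ 3*u**3 to lowest order — this is a cusp.
Classification: cusp.


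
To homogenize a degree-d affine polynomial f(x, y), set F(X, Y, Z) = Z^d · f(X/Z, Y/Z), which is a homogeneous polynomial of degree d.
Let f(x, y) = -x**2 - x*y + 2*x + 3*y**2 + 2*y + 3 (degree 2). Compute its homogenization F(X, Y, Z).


F(X, Y, Z) = -X**2 - X*Y + 2*X*Z + 3*Y**2 + 2*Y*Z + 3*Z**2

deg(f) = 2.
Substitute x = X/Z, y = Y/Z into f, then multiply by Z^2.
  monomial -1·x^2·y^0 ↦ -1·X^2·Y^0·Z^0.
  monomial -1·x^1·y^1 ↦ -1·X^1·Y^1·Z^0.
  monomial 2·x^1·y^0 ↦ 2·X^1·Y^0·Z^1.
  monomial 3·x^0·y^2 ↦ 3·X^0·Y^2·Z^0.
  monomial 2·x^0·y^1 ↦ 2·X^0·Y^1·Z^1.
  monomial 3·x^0·y^0 ↦ 3·X^0·Y^0·Z^2.
Collecting: F(X, Y, Z) = -X**2 - X*Y + 2*X*Z + 3*Y**2 + 2*Y*Z + 3*Z**2.


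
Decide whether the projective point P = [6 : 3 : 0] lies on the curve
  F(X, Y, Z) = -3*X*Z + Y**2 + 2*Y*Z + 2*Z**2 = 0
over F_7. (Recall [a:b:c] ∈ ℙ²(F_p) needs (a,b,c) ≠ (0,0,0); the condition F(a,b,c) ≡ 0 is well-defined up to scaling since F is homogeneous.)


F(6,3,0) ≡ 2 (mod 7); P is NOT on the curve.

Evaluate F(6, 3, 0) term-by-term (mod 7).
  -3*X*Z ↦ -3·6·1·0 = 0
  Y**2 ↦ 1·1·9·1 = 9
  2*Y*Z ↦ 2·1·3·0 = 0
  2*Z**2 ↦ 2·1·1·0 = 0
Sum: F(6, 3, 0) = (0) + (9) + (0) + (0) = 9.
Reducing mod 7: 9 ≡ 2 (mod 7).
Since F(a, b, c) ≡ 2 ≠ 0 (mod 7), P does NOT lie on the curve.


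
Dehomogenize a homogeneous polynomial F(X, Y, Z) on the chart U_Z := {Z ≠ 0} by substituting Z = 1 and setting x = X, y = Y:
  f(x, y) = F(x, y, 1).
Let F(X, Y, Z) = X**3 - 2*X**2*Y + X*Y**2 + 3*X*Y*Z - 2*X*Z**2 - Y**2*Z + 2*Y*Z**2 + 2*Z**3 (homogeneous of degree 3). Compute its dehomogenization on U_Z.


f(x, y) = x**3 - 2*x**2*y + x*y**2 + 3*x*y - 2*x - y**2 + 2*y + 2

On U_Z we set Z = 1. Each monomial c·X^i·Y^j·Z^k in F becomes c·x^i·y^j·1^k = c·x^i·y^j.
Substituting Z = 1: F(X, Y, 1) = x**3 - 2*x**2*y + x*y**2 + 3*x*y - 2*x - y**2 + 2*y + 2.
Note: deg(f) ≤ deg(F) = 3; strict inequality happens when F is divisible by Z (lost terms).


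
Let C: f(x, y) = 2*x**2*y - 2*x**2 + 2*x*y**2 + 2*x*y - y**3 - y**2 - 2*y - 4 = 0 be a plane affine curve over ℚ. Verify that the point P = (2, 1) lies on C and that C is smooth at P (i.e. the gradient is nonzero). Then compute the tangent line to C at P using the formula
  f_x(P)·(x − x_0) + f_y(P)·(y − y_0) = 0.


Tangent line at P: 4*x + 13*y - 21 = 0.

Step 1: f(2, 1) = 0, so P lies on C.
Step 2: partial derivatives
  f_x(x, y) = 4*x*y - 4*x + 2*y**2 + 2*y, f_y(x, y) = 2*x**2 + 4*x*y + 2*x - 3*y**2 - 2*y - 2.
  f_x(P) = 4, f_y(P) = 13 (gradient nonzero, so P is smooth).
Step 3: tangent line at P: 4·(x − 2) + 13·(y − 1) = 0.
Expanding: 4*x + 13*y - 21 = 0.


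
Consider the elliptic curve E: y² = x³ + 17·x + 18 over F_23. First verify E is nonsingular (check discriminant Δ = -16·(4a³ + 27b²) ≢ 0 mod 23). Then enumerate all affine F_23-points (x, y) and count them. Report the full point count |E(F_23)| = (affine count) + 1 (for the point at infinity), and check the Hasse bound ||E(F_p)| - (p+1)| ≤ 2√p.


Affine points = {(0, 8), (0, 15), (1, 6), (1, 17), (3, 2), (3, 21), (4, 9), (4, 14), (9, 7), (9, 16), (11, 8), (11, 15), (12, 8), (12, 15), (16, 4), (16, 19), (19, 1), (19, 22), (20, 3), (20, 20), (22, 0)}; affine count = 21; |E(F_23)| = 22.

Discriminant check: Δ ∝ 4a³ + 27b² = 4·17³ + 27·18² = 4·4913 + 27·324 ≡ 18 (mod 23). Nonzero ⇒ E is nonsingular.
For each x ∈ F_23, compute rhs = x³ + 17·x + 18 mod 23, then count y ∈ F_23 with y² ≡ rhs.
  x = 0: rhs = 18, matching y values: 8, 15 (2 points).
  x = 1: rhs = 13, matching y values: 6, 17 (2 points).
  x = 2: rhs = 14, matching y values: none (0 points).
  x = 3: rhs = 4, matching y values: 2, 21 (2 points).
  x = 4: rhs = 12, matching y values: 9, 14 (2 points).
  x = 5: rhs = 21, matching y values: none (0 points).
  x = 6: rhs = 14, matching y values: none (0 points).
  x = 7: rhs = 20, matching y values: none (0 points).
  x = 8: rhs = 22, matching y values: none (0 points).
  x = 9: rhs = 3, matching y values: 7, 16 (2 points).
  x = 10: rhs = 15, matching y values: none (0 points).
  x = 11: rhs = 18, matching y values: 8, 15 (2 points).
  x = 12: rhs = 18, matching y values: 8, 15 (2 points).
  x = 13: rhs = 21, matching y values: none (0 points).
  x = 14: rhs = 10, matching y values: none (0 points).
  x = 15: rhs = 14, matching y values: none (0 points).
  x = 16: rhs = 16, matching y values: 4, 19 (2 points).
  x = 17: rhs = 22, matching y values: none (0 points).
  x = 18: rhs = 15, matching y values: none (0 points).
  x = 19: rhs = 1, matching y values: 1, 22 (2 points).
  x = 20: rhs = 9, matching y values: 3, 20 (2 points).
  x = 21: rhs = 22, matching y values: none (0 points).
  x = 22: rhs = 0, matching y values: 0 (1 points).
Total affine count: 21.
Full point count |E(F_23)| = 21 + 1 = 22.
Hasse bound: |22 − (23+1)| = |-2| = 2 ≤ 2√23 ≈ 9.5917 ✓.


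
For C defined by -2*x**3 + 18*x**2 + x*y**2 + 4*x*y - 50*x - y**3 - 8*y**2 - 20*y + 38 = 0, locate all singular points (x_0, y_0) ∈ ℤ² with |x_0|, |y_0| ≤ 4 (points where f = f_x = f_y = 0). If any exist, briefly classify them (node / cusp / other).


Singular points: {(3, -2)}; classification: cusp.

Compute partial derivatives:
  f_x = -6*x**2 + 36*x + y**2 + 4*y - 50.
  f_y = 2*x*y + 4*x - 3*y**2 - 16*y - 20.
Scan x_0 ∈ {−4, ..., 4}. For each x_0, f_y(x_0, y) is a polynomial in y; find its integer roots y ∈ {−4, ..., 4}, then test f_x and f at those candidates.
  x = -4: f_y(-4, y) = -3*y**2 - 24*y - 36; vanishes at y ∈ {-2}. (-4, -2): f_x = -294 ≠ 0.
  x = -3: f_y(-3, y) = -3*y**2 - 22*y - 32; vanishes at y ∈ {-2}. (-3, -2): f_x = -216 ≠ 0.
  x = -2: f_y(-2, y) = -3*y**2 - 20*y - 28; vanishes at y ∈ {-2}. (-2, -2): f_x = -150 ≠ 0.
  x = -1: f_y(-1, y) = -3*y**2 - 18*y - 24; vanishes at y ∈ {-4, -2}. (-1, -4): f_x = -92 ≠ 0; (-1, -2): f_x = -96 ≠ 0.
  x = 0: f_y(0, y) = -3*y**2 - 16*y - 20; vanishes at y ∈ {-2}. (0, -2): f_x = -54 ≠ 0.
  x = 1: f_y(1, y) = -3*y**2 - 14*y - 16; vanishes at y ∈ {-2}. (1, -2): f_x = -24 ≠ 0.
  x = 2: f_y(2, y) = -3*y**2 - 12*y - 12; vanishes at y ∈ {-2}. (2, -2): f_x = -6 ≠ 0.
  x = 3: f_y(3, y) = -3*y**2 - 10*y - 8; vanishes at y ∈ {-2}. (3, -2): f_x = 0, f = 0 — SINGULAR.
  x = 4: f_y(4, y) = -3*y**2 - 8*y - 4; vanishes at y ∈ {-2}. (4, -2): f_x = -6 ≠ 0.
Only singular point on the grid: (3, -2).
Classify: substitute x = 3 + u, y = -2 + v and expand: f = -2*u**3 + u*v**2 - v**3 + v**2.
No constant or linear terms (consistent with a singular point). Quadratic part: v**2. Cubic part: -2*u**3 + u*v**2 - v**3.
The quadratic part v**2 is a perfect square, so there is a single (double) tangent line v = 0, i.e. y = -2. Restricting the cubic part to that line (v = 0) leaves -2*u**3 ≠ 0, so f is not divisible by v and the branch is v² ≈ 2*u**3 to lowest order — this is a cusp.
Classification: cusp.


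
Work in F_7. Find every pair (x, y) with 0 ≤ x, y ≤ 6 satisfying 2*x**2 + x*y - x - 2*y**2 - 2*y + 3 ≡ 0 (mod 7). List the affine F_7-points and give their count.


Affine F_7-points: {(0, 3), (2, 1), (2, 6), (4, 4), (5, 1), (5, 4), (6, 3), (6, 6)}; count = 8.

For each of the 49 pairs (x, y) ∈ F_7², evaluate f(x, y) mod 7. Record the zeros.
  x = 0: [0↦3, 1↦6, 2↦5, 3↦0, 4↦5, 5↦6, 6↦3]  zeros at y ∈ {3}
  x = 1: [0↦4, 1↦1, 2↦1, 3↦4, 4↦3, 5↦5, 6↦3]  zeros at y ∈ ∅
  x = 2: [0↦2, 1↦0, 2↦1, 3↦5, 4↦5, 5↦1, 6↦0]  zeros at y ∈ {1, 6}
  x = 3: [0↦4, 1↦3, 2↦5, 3↦3, 4↦4, 5↦1, 6↦1]  zeros at y ∈ ∅
  x = 4: [0↦3, 1↦3, 2↦6, 3↦5, 4↦0, 5↦5, 6↦6]  zeros at y ∈ {4}
  x = 5: [0↦6, 1↦0, 2↦4, 3↦4, 4↦0, 5↦6, 6↦1]  zeros at y ∈ {1, 4}
  x = 6: [0↦6, 1↦1, 2↦6, 3↦0, 4↦4, 5↦4, 6↦0]  zeros at y ∈ {3, 6}
Collecting zeros: affine points = {(0, 3), (2, 1), (2, 6), (4, 4), (5, 1), (5, 4), (6, 3), (6, 6)}.
Total count |C(F_7)_aff| = 8.


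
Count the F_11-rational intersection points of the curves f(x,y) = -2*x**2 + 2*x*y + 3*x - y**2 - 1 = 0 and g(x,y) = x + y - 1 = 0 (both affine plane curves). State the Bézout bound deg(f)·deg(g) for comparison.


Common zeros: {(1, 0), (7, 5)}; count = 2; Bézout bound = 2.

deg(f) = 2, deg(g) = 1, so Bézout bound = 2.
Scan x ∈ F_11. For each x, list the y ∈ F_11 with f(x, y) ≡ 0 and those with g(x, y) ≡ 0 (mod 11); the common zeros in that column are the intersection.
  x = 0: f ≡ 0 at y ∈ ∅; g ≡ 0 at y ∈ {1}; common: ∅.
  x = 1: f ≡ 0 at y ∈ {0, 2}; g ≡ 0 at y ∈ {0}; common: {0}.
  x = 2: f ≡ 0 at y ∈ {1, 3}; g ≡ 0 at y ∈ {10}; common: ∅.
  x = 3: f ≡ 0 at y ∈ ∅; g ≡ 0 at y ∈ {9}; common: ∅.
  x = 4: f ≡ 0 at y ∈ ∅; g ≡ 0 at y ∈ {8}; common: ∅.
  x = 5: f ≡ 0 at y ∈ {5}; g ≡ 0 at y ∈ {7}; common: ∅.
  x = 6: f ≡ 0 at y ∈ {0, 1}; g ≡ 0 at y ∈ {6}; common: ∅.
  x = 7: f ≡ 0 at y ∈ {5, 9}; g ≡ 0 at y ∈ {5}; common: {5}.
  x = 8: f ≡ 0 at y ∈ {2, 3}; g ≡ 0 at y ∈ {4}; common: ∅.
  x = 9: f ≡ 0 at y ∈ {9}; g ≡ 0 at y ∈ {3}; common: ∅.
  x = 10: f ≡ 0 at y ∈ ∅; g ≡ 0 at y ∈ {2}; common: ∅.
Collecting: common zeros = {(1, 0), (7, 5)}, so the count is 2.
Comparison with the Bézout bound: 2 ≤ 2 = deg(f)·deg(g), as expected for curves with no common component (the bound is attained).


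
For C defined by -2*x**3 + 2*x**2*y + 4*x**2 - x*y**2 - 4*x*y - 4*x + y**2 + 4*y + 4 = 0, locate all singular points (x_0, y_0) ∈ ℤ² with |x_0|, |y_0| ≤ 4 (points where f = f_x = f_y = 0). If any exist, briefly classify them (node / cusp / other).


Singular points: {(0, -2)}; classification: cusp.

Compute partial derivatives:
  f_x = -6*x**2 + 4*x*y + 8*x - y**2 - 4*y - 4.
  f_y = 2*x**2 - 2*x*y - 4*x + 2*y + 4.
Scan x_0 ∈ {−4, ..., 4}. For each x_0, f_y(x_0, y) is a polynomial in y; find its integer roots y ∈ {−4, ..., 4}, then test f_x and f at those candidates.
  x = -4: f_y(-4, y) = 10*y + 52; no integer root y with |y| ≤ 4.
  x = -3: f_y(-3, y) = 8*y + 34; no integer root y with |y| ≤ 4.
  x = -2: f_y(-2, y) = 6*y + 20; no integer root y with |y| ≤ 4.
  x = -1: f_y(-1, y) = 4*y + 10; no integer root y with |y| ≤ 4.
  x = 0: f_y(0, y) = 2*y + 4; vanishes at y ∈ {-2}. (0, -2): f_x = 0, f = 0 — SINGULAR.
  x = 1: f_y(1, y) = 2; no integer root y with |y| ≤ 4.
  x = 2: f_y(2, y) = 4 - 2*y; vanishes at y ∈ {2}. (2, 2): f_x = -8 ≠ 0.
  x = 3: f_y(3, y) = 10 - 4*y; no integer root y with |y| ≤ 4.
  x = 4: f_y(4, y) = 20 - 6*y; no integer root y with |y| ≤ 4.
Only singular point on the grid: (0, -2).
Classify: substitute x = 0 + u, y = -2 + v and expand: f = -2*u**3 + 2*u**2*v - u*v**2 + v**2.
No constant or linear terms (consistent with a singular point). Quadratic part: v**2. Cubic part: -2*u**3 + 2*u**2*v - u*v**2.
The quadratic part v**2 is a perfect square, so there is a single (double) tangent line v = 0, i.e. y = -2. Restricting the cubic part to that line (v = 0) leaves -2*u**3 ≠ 0, so f is not divisible by v and the branch is v² ≈ 2*u**3 to lowest order — this is a cusp.
Classification: cusp.


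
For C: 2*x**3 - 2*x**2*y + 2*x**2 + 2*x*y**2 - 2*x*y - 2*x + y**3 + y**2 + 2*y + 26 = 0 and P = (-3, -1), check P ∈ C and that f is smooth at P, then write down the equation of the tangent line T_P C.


Tangent line at P: 32*x + 3*y + 99 = 0.

Step 1: f(-3, -1) = 0, so P lies on C.
Step 2: partial derivatives
  f_x(x, y) = 6*x**2 - 4*x*y + 4*x + 2*y**2 - 2*y - 2, f_y(x, y) = -2*x**2 + 4*x*y - 2*x + 3*y**2 + 2*y + 2.
  f_x(P) = 32, f_y(P) = 3 (gradient nonzero, so P is smooth).
Step 3: tangent line at P: 32·(x − -3) + 3·(y − -1) = 0.
Expanding: 32*x + 3*y + 99 = 0.


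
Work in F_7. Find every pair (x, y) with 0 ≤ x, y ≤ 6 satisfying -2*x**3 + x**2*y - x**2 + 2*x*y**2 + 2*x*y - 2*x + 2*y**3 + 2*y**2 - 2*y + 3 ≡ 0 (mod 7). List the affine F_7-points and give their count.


Affine F_7-points: {(1, 3), (2, 0), (2, 1), (2, 3), (4, 2), (5, 3), (6, 6)}; count = 7.

For each of the 49 pairs (x, y) ∈ F_7², evaluate f(x, y) mod 7. Record the zeros.
  x = 0: [0↦3, 1↦5, 2↦2, 3↦6, 4↦1, 5↦6, 6↦5]  zeros at y ∈ ∅
  x = 1: [0↦5, 1↦5, 2↦4, 3↦0, 4↦5, 5↦3, 6↦6]  zeros at y ∈ {3}
  x = 2: [0↦0, 1↦0, 2↦3, 3↦0, 4↦3, 5↦3, 6↦5]  zeros at y ∈ {0, 1, 3}
  x = 3: [0↦4, 1↦6, 2↦1, 3↦1, 4↦4, 5↦1, 6↦4]  zeros at y ∈ ∅
  x = 4: [0↦5, 1↦4, 2↦0, 3↦5, 4↦3, 5↦6, 6↦5]  zeros at y ∈ {2}
  x = 5: [0↦5, 1↦3, 2↦2, 3↦0, 4↦2, 5↦6, 6↦3]  zeros at y ∈ {3}
  x = 6: [0↦6, 1↦5, 2↦2, 3↦2, 4↦3, 5↦3, 6↦0]  zeros at y ∈ {6}
Collecting zeros: affine points = {(1, 3), (2, 0), (2, 1), (2, 3), (4, 2), (5, 3), (6, 6)}.
Total count |C(F_7)_aff| = 7.


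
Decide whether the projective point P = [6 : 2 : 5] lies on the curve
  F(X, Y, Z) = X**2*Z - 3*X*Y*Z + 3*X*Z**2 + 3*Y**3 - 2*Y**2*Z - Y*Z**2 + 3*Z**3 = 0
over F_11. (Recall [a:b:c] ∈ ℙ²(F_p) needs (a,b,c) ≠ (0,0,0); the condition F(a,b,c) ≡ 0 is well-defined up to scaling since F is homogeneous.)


F(6,2,5) ≡ 0 (mod 11); P is on the curve.

Evaluate F(6, 2, 5) term-by-term (mod 11).
  X**2*Z ↦ 1·36·1·5 = 180
  -3*X*Y*Z ↦ -3·6·2·5 = -180
  3*X*Z**2 ↦ 3·6·1·25 = 450
  3*Y**3 ↦ 3·1·8·1 = 24
  -2*Y**2*Z ↦ -2·1·4·5 = -40
  -Y*Z**2 ↦ -1·1·2·25 = -50
  3*Z**3 ↦ 3·1·1·125 = 375
Sum: F(6, 2, 5) = (180) + (-180) + (450) + (24) + (-40) + (-50) + (375) = 759.
Reducing mod 11: 759 ≡ 0 (mod 11).
Since F(a, b, c) ≡ 0 (mod 11), P lies on the curve.


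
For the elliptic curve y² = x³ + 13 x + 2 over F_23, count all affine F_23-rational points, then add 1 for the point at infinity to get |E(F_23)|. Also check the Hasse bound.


Affine points = {(0, 5), (0, 18), (1, 4), (1, 19), (2, 6), (2, 17), (4, 7), (4, 16), (5, 10), (5, 13), (11, 2), (11, 21), (12, 0), (19, 1), (19, 22)}; affine count = 15; |E(F_23)| = 16.

Discriminant check: Δ ∝ 4a³ + 27b² = 4·13³ + 27·2² = 4·2197 + 27·4 ≡ 18 (mod 23). Nonzero ⇒ E is nonsingular.
For each x ∈ F_23, compute rhs = x³ + 13·x + 2 mod 23, then count y ∈ F_23 with y² ≡ rhs.
  x = 0: rhs = 2, matching y values: 5, 18 (2 points).
  x = 1: rhs = 16, matching y values: 4, 19 (2 points).
  x = 2: rhs = 13, matching y values: 6, 17 (2 points).
  x = 3: rhs = 22, matching y values: none (0 points).
  x = 4: rhs = 3, matching y values: 7, 16 (2 points).
  x = 5: rhs = 8, matching y values: 10, 13 (2 points).
  x = 6: rhs = 20, matching y values: none (0 points).
  x = 7: rhs = 22, matching y values: none (0 points).
  x = 8: rhs = 20, matching y values: none (0 points).
  x = 9: rhs = 20, matching y values: none (0 points).
  x = 10: rhs = 5, matching y values: none (0 points).
  x = 11: rhs = 4, matching y values: 2, 21 (2 points).
  x = 12: rhs = 0, matching y values: 0 (1 points).
  x = 13: rhs = 22, matching y values: none (0 points).
  x = 14: rhs = 7, matching y values: none (0 points).
  x = 15: rhs = 7, matching y values: none (0 points).
  x = 16: rhs = 5, matching y values: none (0 points).
  x = 17: rhs = 7, matching y values: none (0 points).
  x = 18: rhs = 19, matching y values: none (0 points).
  x = 19: rhs = 1, matching y values: 1, 22 (2 points).
  x = 20: rhs = 5, matching y values: none (0 points).
  x = 21: rhs = 14, matching y values: none (0 points).
  x = 22: rhs = 11, matching y values: none (0 points).
Total affine count: 15.
Full point count |E(F_23)| = 15 + 1 = 16.
Hasse bound: |16 − (23+1)| = |-8| = 8 ≤ 2√23 ≈ 9.5917 ✓.


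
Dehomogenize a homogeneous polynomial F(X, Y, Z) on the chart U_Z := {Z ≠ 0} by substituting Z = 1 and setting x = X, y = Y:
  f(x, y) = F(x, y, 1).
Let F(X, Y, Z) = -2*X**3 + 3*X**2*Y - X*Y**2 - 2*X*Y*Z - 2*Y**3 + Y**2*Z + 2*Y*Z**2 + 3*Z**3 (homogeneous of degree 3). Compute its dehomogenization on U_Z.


f(x, y) = -2*x**3 + 3*x**2*y - x*y**2 - 2*x*y - 2*y**3 + y**2 + 2*y + 3

On U_Z we set Z = 1. Each monomial c·X^i·Y^j·Z^k in F becomes c·x^i·y^j·1^k = c·x^i·y^j.
Substituting Z = 1: F(X, Y, 1) = -2*x**3 + 3*x**2*y - x*y**2 - 2*x*y - 2*y**3 + y**2 + 2*y + 3.
Note: deg(f) ≤ deg(F) = 3; strict inequality happens when F is divisible by Z (lost terms).


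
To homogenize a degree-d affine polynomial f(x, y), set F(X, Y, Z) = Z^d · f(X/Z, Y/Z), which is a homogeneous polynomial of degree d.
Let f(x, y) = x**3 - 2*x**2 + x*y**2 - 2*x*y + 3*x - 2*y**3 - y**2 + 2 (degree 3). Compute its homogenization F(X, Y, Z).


F(X, Y, Z) = X**3 - 2*X**2*Z + X*Y**2 - 2*X*Y*Z + 3*X*Z**2 - 2*Y**3 - Y**2*Z + 2*Z**3

deg(f) = 3.
Substitute x = X/Z, y = Y/Z into f, then multiply by Z^3.
  monomial 1·x^3·y^0 ↦ 1·X^3·Y^0·Z^0.
  monomial -2·x^2·y^0 ↦ -2·X^2·Y^0·Z^1.
  monomial 1·x^1·y^2 ↦ 1·X^1·Y^2·Z^0.
  monomial -2·x^1·y^1 ↦ -2·X^1·Y^1·Z^1.
  monomial 3·x^1·y^0 ↦ 3·X^1·Y^0·Z^2.
  monomial -2·x^0·y^3 ↦ -2·X^0·Y^3·Z^0.
  monomial -1·x^0·y^2 ↦ -1·X^0·Y^2·Z^1.
  monomial 2·x^0·y^0 ↦ 2·X^0·Y^0·Z^3.
Collecting: F(X, Y, Z) = X**3 - 2*X**2*Z + X*Y**2 - 2*X*Y*Z + 3*X*Z**2 - 2*Y**3 - Y**2*Z + 2*Z**3.


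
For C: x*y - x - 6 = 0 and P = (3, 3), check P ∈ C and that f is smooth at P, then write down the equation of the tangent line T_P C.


Tangent line at P: 2*x + 3*y - 15 = 0.

Step 1: f(3, 3) = 0, so P lies on C.
Step 2: partial derivatives
  f_x(x, y) = y - 1, f_y(x, y) = x.
  f_x(P) = 2, f_y(P) = 3 (gradient nonzero, so P is smooth).
Step 3: tangent line at P: 2·(x − 3) + 3·(y − 3) = 0.
Expanding: 2*x + 3*y - 15 = 0.


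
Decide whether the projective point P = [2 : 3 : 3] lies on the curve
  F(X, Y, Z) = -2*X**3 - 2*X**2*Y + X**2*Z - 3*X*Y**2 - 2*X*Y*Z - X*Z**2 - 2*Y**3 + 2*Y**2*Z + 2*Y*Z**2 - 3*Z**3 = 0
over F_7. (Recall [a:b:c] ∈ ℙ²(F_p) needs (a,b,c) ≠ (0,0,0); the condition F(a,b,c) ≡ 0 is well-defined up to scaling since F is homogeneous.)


F(2,3,3) ≡ 5 (mod 7); P is NOT on the curve.

Evaluate F(2, 3, 3) term-by-term (mod 7).
  -2*X**3 ↦ -2·8·1·1 = -16
  -2*X**2*Y ↦ -2·4·3·1 = -24
  X**2*Z ↦ 1·4·1·3 = 12
  -3*X*Y**2 ↦ -3·2·9·1 = -54
  -2*X*Y*Z ↦ -2·2·3·3 = -36
  -X*Z**2 ↦ -1·2·1·9 = -18
  -2*Y**3 ↦ -2·1·27·1 = -54
  2*Y**2*Z ↦ 2·1·9·3 = 54
  2*Y*Z**2 ↦ 2·1·3·9 = 54
  -3*Z**3 ↦ -3·1·1·27 = -81
Sum: F(2, 3, 3) = (-16) + (-24) + (12) + (-54) + (-36) + (-18) + (-54) + (54) + (54) + (-81) = -163.
Reducing mod 7: -163 ≡ 5 (mod 7).
Since F(a, b, c) ≡ 5 ≠ 0 (mod 7), P does NOT lie on the curve.


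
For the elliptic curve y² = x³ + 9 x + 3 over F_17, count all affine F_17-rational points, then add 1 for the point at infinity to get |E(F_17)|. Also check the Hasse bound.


Affine points = {(1, 8), (1, 9), (4, 1), (4, 16), (6, 1), (6, 16), (7, 1), (7, 16), (8, 3), (8, 14), (14, 0)}; affine count = 11; |E(F_17)| = 12.

Discriminant check: Δ ∝ 4a³ + 27b² = 4·9³ + 27·3² = 4·729 + 27·9 ≡ 14 (mod 17). Nonzero ⇒ E is nonsingular.
For each x ∈ F_17, compute rhs = x³ + 9·x + 3 mod 17, then count y ∈ F_17 with y² ≡ rhs.
  x = 0: rhs = 3, matching y values: none (0 points).
  x = 1: rhs = 13, matching y values: 8, 9 (2 points).
  x = 2: rhs = 12, matching y values: none (0 points).
  x = 3: rhs = 6, matching y values: none (0 points).
  x = 4: rhs = 1, matching y values: 1, 16 (2 points).
  x = 5: rhs = 3, matching y values: none (0 points).
  x = 6: rhs = 1, matching y values: 1, 16 (2 points).
  x = 7: rhs = 1, matching y values: 1, 16 (2 points).
  x = 8: rhs = 9, matching y values: 3, 14 (2 points).
  x = 9: rhs = 14, matching y values: none (0 points).
  x = 10: rhs = 5, matching y values: none (0 points).
  x = 11: rhs = 5, matching y values: none (0 points).
  x = 12: rhs = 3, matching y values: none (0 points).
  x = 13: rhs = 5, matching y values: none (0 points).
  x = 14: rhs = 0, matching y values: 0 (1 points).
  x = 15: rhs = 11, matching y values: none (0 points).
  x = 16: rhs = 10, matching y values: none (0 points).
Total affine count: 11.
Full point count |E(F_17)| = 11 + 1 = 12.
Hasse bound: |12 − (17+1)| = |-6| = 6 ≤ 2√17 ≈ 8.2462 ✓.


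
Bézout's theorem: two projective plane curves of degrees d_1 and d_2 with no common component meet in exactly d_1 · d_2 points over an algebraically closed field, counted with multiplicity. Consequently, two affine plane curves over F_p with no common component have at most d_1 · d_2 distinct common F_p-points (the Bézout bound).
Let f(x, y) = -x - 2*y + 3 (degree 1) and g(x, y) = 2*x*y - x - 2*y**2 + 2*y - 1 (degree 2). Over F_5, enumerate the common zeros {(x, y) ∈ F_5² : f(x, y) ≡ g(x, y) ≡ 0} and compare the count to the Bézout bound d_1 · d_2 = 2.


Common zeros: {(0, 4), (1, 1)}; count = 2; Bézout bound = 2.

deg(f) = 1, deg(g) = 2, so Bézout bound = 2.
Scan x ∈ F_5. For each x, list the y ∈ F_5 with f(x, y) ≡ 0 and those with g(x, y) ≡ 0 (mod 5); the common zeros in that column are the intersection.
  x = 0: f ≡ 0 at y ∈ {4}; g ≡ 0 at y ∈ {2, 4}; common: {4}.
  x = 1: f ≡ 0 at y ∈ {1}; g ≡ 0 at y ∈ {1}; common: {1}.
  x = 2: f ≡ 0 at y ∈ {3}; g ≡ 0 at y ∈ ∅; common: ∅.
  x = 3: f ≡ 0 at y ∈ {0}; g ≡ 0 at y ∈ ∅; common: ∅.
  x = 4: f ≡ 0 at y ∈ {2}; g ≡ 0 at y ∈ {0}; common: ∅.
Collecting: common zeros = {(0, 4), (1, 1)}, so the count is 2.
Comparison with the Bézout bound: 2 ≤ 2 = deg(f)·deg(g), as expected for curves with no common component (the bound is attained).


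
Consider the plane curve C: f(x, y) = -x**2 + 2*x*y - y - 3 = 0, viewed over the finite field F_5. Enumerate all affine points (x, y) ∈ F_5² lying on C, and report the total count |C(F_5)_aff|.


Affine F_5-points: {(0, 2), (1, 4), (2, 4), (4, 2)}; count = 4.

For each of the 25 pairs (x, y) ∈ F_5², evaluate f(x, y) mod 5. Record the zeros.
  x = 0: [0↦2, 1↦1, 2↦0, 3↦4, 4↦3]  zeros at y ∈ {2}
  x = 1: [0↦1, 1↦2, 2↦3, 3↦4, 4↦0]  zeros at y ∈ {4}
  x = 2: [0↦3, 1↦1, 2↦4, 3↦2, 4↦0]  zeros at y ∈ {4}
  x = 3: [0↦3, 1↦3, 2↦3, 3↦3, 4↦3]  zeros at y ∈ ∅
  x = 4: [0↦1, 1↦3, 2↦0, 3↦2, 4↦4]  zeros at y ∈ {2}
Collecting zeros: affine points = {(0, 2), (1, 4), (2, 4), (4, 2)}.
Total count |C(F_5)_aff| = 4.


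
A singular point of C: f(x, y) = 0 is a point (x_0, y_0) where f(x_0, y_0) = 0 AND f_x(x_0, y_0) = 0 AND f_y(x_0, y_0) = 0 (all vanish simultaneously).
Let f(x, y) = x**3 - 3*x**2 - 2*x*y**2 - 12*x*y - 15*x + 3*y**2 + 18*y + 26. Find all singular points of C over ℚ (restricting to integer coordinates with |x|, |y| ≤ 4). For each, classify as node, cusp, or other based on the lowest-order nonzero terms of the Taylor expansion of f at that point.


Singular points: {(1, -3)}; classification: cusp.

Compute partial derivatives:
  f_x = 3*x**2 - 6*x - 2*y**2 - 12*y - 15.
  f_y = -4*x*y - 12*x + 6*y + 18.
Scan x_0 ∈ {−4, ..., 4}. For each x_0, f_y(x_0, y) is a polynomial in y; find its integer roots y ∈ {−4, ..., 4}, then test f_x and f at those candidates.
  x = -4: f_y(-4, y) = 22*y + 66; vanishes at y ∈ {-3}. (-4, -3): f_x = 75 ≠ 0.
  x = -3: f_y(-3, y) = 18*y + 54; vanishes at y ∈ {-3}. (-3, -3): f_x = 48 ≠ 0.
  x = -2: f_y(-2, y) = 14*y + 42; vanishes at y ∈ {-3}. (-2, -3): f_x = 27 ≠ 0.
  x = -1: f_y(-1, y) = 10*y + 30; vanishes at y ∈ {-3}. (-1, -3): f_x = 12 ≠ 0.
  x = 0: f_y(0, y) = 6*y + 18; vanishes at y ∈ {-3}. (0, -3): f_x = 3 ≠ 0.
  x = 1: f_y(1, y) = 2*y + 6; vanishes at y ∈ {-3}. (1, -3): f_x = 0, f = 0 — SINGULAR.
  x = 2: f_y(2, y) = -2*y - 6; vanishes at y ∈ {-3}. (2, -3): f_x = 3 ≠ 0.
  x = 3: f_y(3, y) = -6*y - 18; vanishes at y ∈ {-3}. (3, -3): f_x = 12 ≠ 0.
  x = 4: f_y(4, y) = -10*y - 30; vanishes at y ∈ {-3}. (4, -3): f_x = 27 ≠ 0.
Only singular point on the grid: (1, -3).
Classify: substitute x = 1 + u, y = -3 + v and expand: f = u**3 - 2*u*v**2 + v**2.
No constant or linear terms (consistent with a singular point). Quadratic part: v**2. Cubic part: u**3 - 2*u*v**2.
The quadratic part v**2 is a perfect square, so there is a single (double) tangent line v = 0, i.e. y = -3. Restricting the cubic part to that line (v = 0) leaves u**3 ≠ 0, so f is not divisible by v and the branch is v² ≈ -u**3 to lowest order — this is a cusp.
Classification: cusp.


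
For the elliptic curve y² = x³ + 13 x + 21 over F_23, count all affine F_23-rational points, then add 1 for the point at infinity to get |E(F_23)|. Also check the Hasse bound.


Affine points = {(1, 9), (1, 14), (2, 3), (2, 20), (3, 8), (3, 15), (5, 2), (5, 21), (6, 4), (6, 19), (7, 8), (7, 15), (8, 4), (8, 19), (9, 4), (9, 19), (10, 1), (10, 22), (11, 0), (13, 8), (13, 15), (14, 7), (14, 16), (15, 7), (15, 16), (16, 1), (16, 22), (17, 7), (17, 16), (20, 1), (20, 22)}; affine count = 31; |E(F_23)| = 32.

Discriminant check: Δ ∝ 4a³ + 27b² = 4·13³ + 27·21² = 4·2197 + 27·441 ≡ 18 (mod 23). Nonzero ⇒ E is nonsingular.
For each x ∈ F_23, compute rhs = x³ + 13·x + 21 mod 23, then count y ∈ F_23 with y² ≡ rhs.
  x = 0: rhs = 21, matching y values: none (0 points).
  x = 1: rhs = 12, matching y values: 9, 14 (2 points).
  x = 2: rhs = 9, matching y values: 3, 20 (2 points).
  x = 3: rhs = 18, matching y values: 8, 15 (2 points).
  x = 4: rhs = 22, matching y values: none (0 points).
  x = 5: rhs = 4, matching y values: 2, 21 (2 points).
  x = 6: rhs = 16, matching y values: 4, 19 (2 points).
  x = 7: rhs = 18, matching y values: 8, 15 (2 points).
  x = 8: rhs = 16, matching y values: 4, 19 (2 points).
  x = 9: rhs = 16, matching y values: 4, 19 (2 points).
  x = 10: rhs = 1, matching y values: 1, 22 (2 points).
  x = 11: rhs = 0, matching y values: 0 (1 points).
  x = 12: rhs = 19, matching y values: none (0 points).
  x = 13: rhs = 18, matching y values: 8, 15 (2 points).
  x = 14: rhs = 3, matching y values: 7, 16 (2 points).
  x = 15: rhs = 3, matching y values: 7, 16 (2 points).
  x = 16: rhs = 1, matching y values: 1, 22 (2 points).
  x = 17: rhs = 3, matching y values: 7, 16 (2 points).
  x = 18: rhs = 15, matching y values: none (0 points).
  x = 19: rhs = 20, matching y values: none (0 points).
  x = 20: rhs = 1, matching y values: 1, 22 (2 points).
  x = 21: rhs = 10, matching y values: none (0 points).
  x = 22: rhs = 7, matching y values: none (0 points).
Total affine count: 31.
Full point count |E(F_23)| = 31 + 1 = 32.
Hasse bound: |32 − (23+1)| = |8| = 8 ≤ 2√23 ≈ 9.5917 ✓.
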